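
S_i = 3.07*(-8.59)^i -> [3.07, -26.37, 226.53, -1945.89, 16715.18]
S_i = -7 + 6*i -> [-7, -1, 5, 11, 17]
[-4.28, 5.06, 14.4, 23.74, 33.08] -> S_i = -4.28 + 9.34*i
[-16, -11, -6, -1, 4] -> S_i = -16 + 5*i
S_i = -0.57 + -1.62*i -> [-0.57, -2.19, -3.81, -5.43, -7.05]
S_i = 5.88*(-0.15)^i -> [5.88, -0.88, 0.13, -0.02, 0.0]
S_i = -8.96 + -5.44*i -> [-8.96, -14.4, -19.84, -25.28, -30.72]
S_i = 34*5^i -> [34, 170, 850, 4250, 21250]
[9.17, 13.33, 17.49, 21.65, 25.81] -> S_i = 9.17 + 4.16*i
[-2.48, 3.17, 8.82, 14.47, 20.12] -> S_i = -2.48 + 5.65*i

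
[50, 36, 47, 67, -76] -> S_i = Random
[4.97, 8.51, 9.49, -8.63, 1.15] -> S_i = Random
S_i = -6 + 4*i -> [-6, -2, 2, 6, 10]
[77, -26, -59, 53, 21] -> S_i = Random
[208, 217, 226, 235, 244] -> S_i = 208 + 9*i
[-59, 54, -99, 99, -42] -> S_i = Random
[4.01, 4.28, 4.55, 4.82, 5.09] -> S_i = 4.01 + 0.27*i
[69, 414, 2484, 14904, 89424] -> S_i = 69*6^i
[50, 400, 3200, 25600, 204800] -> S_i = 50*8^i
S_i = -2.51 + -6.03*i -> [-2.51, -8.54, -14.57, -20.6, -26.63]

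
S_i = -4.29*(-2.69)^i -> [-4.29, 11.54, -31.04, 83.51, -224.63]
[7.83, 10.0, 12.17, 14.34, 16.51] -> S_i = 7.83 + 2.17*i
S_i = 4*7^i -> [4, 28, 196, 1372, 9604]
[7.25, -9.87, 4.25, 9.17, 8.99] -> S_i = Random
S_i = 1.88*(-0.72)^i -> [1.88, -1.35, 0.97, -0.7, 0.51]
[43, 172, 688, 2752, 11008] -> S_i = 43*4^i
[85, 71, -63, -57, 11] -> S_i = Random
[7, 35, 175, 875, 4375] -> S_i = 7*5^i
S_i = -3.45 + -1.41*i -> [-3.45, -4.86, -6.27, -7.68, -9.09]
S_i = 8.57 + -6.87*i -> [8.57, 1.7, -5.17, -12.04, -18.91]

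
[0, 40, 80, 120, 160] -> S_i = 0 + 40*i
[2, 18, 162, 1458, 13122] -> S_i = 2*9^i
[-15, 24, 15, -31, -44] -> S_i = Random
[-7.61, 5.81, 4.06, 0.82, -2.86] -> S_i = Random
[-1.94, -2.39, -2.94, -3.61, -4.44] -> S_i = -1.94*1.23^i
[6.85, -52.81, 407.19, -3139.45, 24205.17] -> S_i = 6.85*(-7.71)^i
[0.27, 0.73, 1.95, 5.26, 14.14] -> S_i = 0.27*2.69^i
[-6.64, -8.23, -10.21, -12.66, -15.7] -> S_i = -6.64*1.24^i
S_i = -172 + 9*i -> [-172, -163, -154, -145, -136]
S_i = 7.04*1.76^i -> [7.04, 12.39, 21.81, 38.38, 67.55]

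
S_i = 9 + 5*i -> [9, 14, 19, 24, 29]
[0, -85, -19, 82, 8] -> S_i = Random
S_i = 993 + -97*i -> [993, 896, 799, 702, 605]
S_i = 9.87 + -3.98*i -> [9.87, 5.89, 1.91, -2.07, -6.05]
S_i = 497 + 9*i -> [497, 506, 515, 524, 533]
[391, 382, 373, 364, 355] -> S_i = 391 + -9*i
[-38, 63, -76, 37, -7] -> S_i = Random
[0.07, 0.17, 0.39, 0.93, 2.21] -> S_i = 0.07*2.37^i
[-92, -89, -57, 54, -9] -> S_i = Random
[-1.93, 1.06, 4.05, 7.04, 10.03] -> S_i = -1.93 + 2.99*i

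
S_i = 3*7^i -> [3, 21, 147, 1029, 7203]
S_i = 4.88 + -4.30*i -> [4.88, 0.58, -3.72, -8.02, -12.32]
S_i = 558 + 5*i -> [558, 563, 568, 573, 578]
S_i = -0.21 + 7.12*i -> [-0.21, 6.91, 14.03, 21.15, 28.27]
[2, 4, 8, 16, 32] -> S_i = 2*2^i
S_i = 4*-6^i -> [4, -24, 144, -864, 5184]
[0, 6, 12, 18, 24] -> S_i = 0 + 6*i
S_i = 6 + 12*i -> [6, 18, 30, 42, 54]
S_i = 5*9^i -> [5, 45, 405, 3645, 32805]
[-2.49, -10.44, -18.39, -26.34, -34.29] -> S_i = -2.49 + -7.95*i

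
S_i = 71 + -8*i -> [71, 63, 55, 47, 39]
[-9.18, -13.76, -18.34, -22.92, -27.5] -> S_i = -9.18 + -4.58*i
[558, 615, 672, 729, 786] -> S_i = 558 + 57*i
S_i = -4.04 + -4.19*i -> [-4.04, -8.23, -12.42, -16.61, -20.8]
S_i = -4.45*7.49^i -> [-4.45, -33.33, -249.65, -1869.84, -14005.13]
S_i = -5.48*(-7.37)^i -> [-5.48, 40.39, -297.66, 2193.73, -16167.78]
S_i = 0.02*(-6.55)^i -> [0.02, -0.13, 0.86, -5.62, 36.81]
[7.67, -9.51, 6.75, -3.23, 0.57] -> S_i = Random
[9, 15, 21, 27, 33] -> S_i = 9 + 6*i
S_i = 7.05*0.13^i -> [7.05, 0.92, 0.12, 0.02, 0.0]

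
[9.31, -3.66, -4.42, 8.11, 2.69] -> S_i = Random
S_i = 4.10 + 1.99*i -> [4.1, 6.09, 8.08, 10.07, 12.06]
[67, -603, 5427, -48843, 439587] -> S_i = 67*-9^i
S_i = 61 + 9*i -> [61, 70, 79, 88, 97]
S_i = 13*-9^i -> [13, -117, 1053, -9477, 85293]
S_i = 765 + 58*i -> [765, 823, 881, 939, 997]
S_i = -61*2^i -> [-61, -122, -244, -488, -976]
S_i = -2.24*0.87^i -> [-2.24, -1.95, -1.7, -1.48, -1.28]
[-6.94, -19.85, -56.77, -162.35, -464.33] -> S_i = -6.94*2.86^i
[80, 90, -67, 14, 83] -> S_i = Random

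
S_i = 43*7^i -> [43, 301, 2107, 14749, 103243]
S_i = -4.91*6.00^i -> [-4.91, -29.46, -176.76, -1060.56, -6363.36]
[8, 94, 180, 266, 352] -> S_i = 8 + 86*i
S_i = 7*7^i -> [7, 49, 343, 2401, 16807]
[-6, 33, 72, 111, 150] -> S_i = -6 + 39*i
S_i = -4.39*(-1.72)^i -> [-4.39, 7.55, -12.99, 22.34, -38.42]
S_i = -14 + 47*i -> [-14, 33, 80, 127, 174]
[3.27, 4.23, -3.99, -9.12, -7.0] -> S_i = Random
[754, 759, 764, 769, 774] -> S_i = 754 + 5*i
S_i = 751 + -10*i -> [751, 741, 731, 721, 711]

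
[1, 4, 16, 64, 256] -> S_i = 1*4^i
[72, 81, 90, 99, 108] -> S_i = 72 + 9*i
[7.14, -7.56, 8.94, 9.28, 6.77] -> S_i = Random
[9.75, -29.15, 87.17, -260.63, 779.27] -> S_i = 9.75*(-2.99)^i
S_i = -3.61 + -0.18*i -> [-3.61, -3.79, -3.97, -4.15, -4.33]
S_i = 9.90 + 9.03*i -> [9.9, 18.93, 27.96, 36.99, 46.02]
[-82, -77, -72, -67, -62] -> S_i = -82 + 5*i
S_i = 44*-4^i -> [44, -176, 704, -2816, 11264]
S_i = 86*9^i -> [86, 774, 6966, 62694, 564246]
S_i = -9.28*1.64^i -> [-9.28, -15.22, -24.96, -40.93, -67.13]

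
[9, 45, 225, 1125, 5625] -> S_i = 9*5^i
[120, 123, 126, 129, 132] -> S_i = 120 + 3*i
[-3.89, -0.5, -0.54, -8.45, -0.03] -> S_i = Random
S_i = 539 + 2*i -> [539, 541, 543, 545, 547]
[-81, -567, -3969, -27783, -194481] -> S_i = -81*7^i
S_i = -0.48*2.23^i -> [-0.48, -1.07, -2.39, -5.32, -11.87]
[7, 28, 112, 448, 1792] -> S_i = 7*4^i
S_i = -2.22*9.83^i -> [-2.22, -21.82, -214.52, -2108.69, -20728.46]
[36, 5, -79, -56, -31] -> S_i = Random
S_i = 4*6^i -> [4, 24, 144, 864, 5184]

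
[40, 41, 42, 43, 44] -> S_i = 40 + 1*i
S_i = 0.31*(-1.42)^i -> [0.31, -0.44, 0.63, -0.89, 1.26]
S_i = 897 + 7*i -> [897, 904, 911, 918, 925]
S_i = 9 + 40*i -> [9, 49, 89, 129, 169]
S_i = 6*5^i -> [6, 30, 150, 750, 3750]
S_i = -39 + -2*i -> [-39, -41, -43, -45, -47]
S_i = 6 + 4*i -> [6, 10, 14, 18, 22]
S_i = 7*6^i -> [7, 42, 252, 1512, 9072]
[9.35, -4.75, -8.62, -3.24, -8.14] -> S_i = Random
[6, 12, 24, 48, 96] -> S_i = 6*2^i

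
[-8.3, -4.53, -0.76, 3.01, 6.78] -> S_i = -8.30 + 3.77*i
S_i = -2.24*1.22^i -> [-2.24, -2.73, -3.33, -4.07, -4.96]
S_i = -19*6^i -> [-19, -114, -684, -4104, -24624]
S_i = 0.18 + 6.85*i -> [0.18, 7.03, 13.88, 20.73, 27.58]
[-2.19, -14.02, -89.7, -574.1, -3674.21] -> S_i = -2.19*6.40^i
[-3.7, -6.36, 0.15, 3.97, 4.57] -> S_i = Random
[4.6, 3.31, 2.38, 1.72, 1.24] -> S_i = 4.60*0.72^i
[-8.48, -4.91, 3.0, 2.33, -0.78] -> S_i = Random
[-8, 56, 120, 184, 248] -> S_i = -8 + 64*i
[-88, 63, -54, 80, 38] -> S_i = Random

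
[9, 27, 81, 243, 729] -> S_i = 9*3^i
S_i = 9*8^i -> [9, 72, 576, 4608, 36864]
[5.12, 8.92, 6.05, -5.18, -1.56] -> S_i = Random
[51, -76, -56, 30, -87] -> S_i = Random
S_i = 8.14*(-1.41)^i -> [8.14, -11.48, 16.18, -22.82, 32.17]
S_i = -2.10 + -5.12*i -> [-2.1, -7.22, -12.34, -17.46, -22.58]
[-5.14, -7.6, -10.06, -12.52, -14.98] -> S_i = -5.14 + -2.46*i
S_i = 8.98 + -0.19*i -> [8.98, 8.79, 8.6, 8.41, 8.22]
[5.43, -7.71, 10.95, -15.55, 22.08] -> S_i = 5.43*(-1.42)^i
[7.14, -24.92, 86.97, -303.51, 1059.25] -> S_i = 7.14*(-3.49)^i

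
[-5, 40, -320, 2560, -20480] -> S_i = -5*-8^i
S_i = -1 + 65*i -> [-1, 64, 129, 194, 259]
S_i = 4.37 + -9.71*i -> [4.37, -5.34, -15.05, -24.76, -34.47]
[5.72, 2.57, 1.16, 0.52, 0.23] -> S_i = 5.72*0.45^i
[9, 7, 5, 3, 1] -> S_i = 9 + -2*i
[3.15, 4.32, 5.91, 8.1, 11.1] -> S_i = 3.15*1.37^i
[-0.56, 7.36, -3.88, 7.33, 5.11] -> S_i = Random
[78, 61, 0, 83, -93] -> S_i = Random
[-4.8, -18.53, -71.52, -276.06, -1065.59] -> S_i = -4.80*3.86^i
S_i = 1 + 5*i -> [1, 6, 11, 16, 21]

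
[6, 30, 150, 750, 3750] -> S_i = 6*5^i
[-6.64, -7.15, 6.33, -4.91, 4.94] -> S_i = Random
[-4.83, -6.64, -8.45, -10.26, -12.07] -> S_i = -4.83 + -1.81*i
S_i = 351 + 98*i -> [351, 449, 547, 645, 743]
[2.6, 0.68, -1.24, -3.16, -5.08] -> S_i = 2.60 + -1.92*i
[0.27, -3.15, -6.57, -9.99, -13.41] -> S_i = 0.27 + -3.42*i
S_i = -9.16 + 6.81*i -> [-9.16, -2.35, 4.46, 11.27, 18.08]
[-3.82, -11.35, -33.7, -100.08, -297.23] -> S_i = -3.82*2.97^i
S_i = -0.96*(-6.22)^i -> [-0.96, 5.97, -37.14, 231.02, -1436.92]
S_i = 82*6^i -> [82, 492, 2952, 17712, 106272]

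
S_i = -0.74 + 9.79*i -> [-0.74, 9.05, 18.84, 28.63, 38.42]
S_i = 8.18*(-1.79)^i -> [8.18, -14.64, 26.21, -46.92, 83.98]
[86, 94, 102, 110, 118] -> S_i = 86 + 8*i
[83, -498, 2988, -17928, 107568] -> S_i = 83*-6^i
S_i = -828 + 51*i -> [-828, -777, -726, -675, -624]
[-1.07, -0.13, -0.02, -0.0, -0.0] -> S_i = -1.07*0.12^i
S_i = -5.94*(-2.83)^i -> [-5.94, 16.81, -47.57, 134.63, -381.01]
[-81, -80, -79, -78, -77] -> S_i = -81 + 1*i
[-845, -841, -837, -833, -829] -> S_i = -845 + 4*i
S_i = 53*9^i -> [53, 477, 4293, 38637, 347733]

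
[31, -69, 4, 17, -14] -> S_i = Random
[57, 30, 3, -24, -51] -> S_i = 57 + -27*i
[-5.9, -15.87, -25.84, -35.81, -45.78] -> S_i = -5.90 + -9.97*i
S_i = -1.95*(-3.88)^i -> [-1.95, 7.57, -29.36, 113.9, -441.94]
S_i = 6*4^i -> [6, 24, 96, 384, 1536]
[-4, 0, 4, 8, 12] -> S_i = -4 + 4*i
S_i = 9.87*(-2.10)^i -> [9.87, -20.73, 43.53, -91.41, 191.95]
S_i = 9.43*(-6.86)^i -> [9.43, -64.69, 443.77, -3044.28, 20883.73]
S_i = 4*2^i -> [4, 8, 16, 32, 64]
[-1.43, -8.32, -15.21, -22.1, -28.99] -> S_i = -1.43 + -6.89*i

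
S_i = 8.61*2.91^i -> [8.61, 25.06, 72.91, 212.17, 617.41]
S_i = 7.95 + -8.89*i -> [7.95, -0.94, -9.83, -18.72, -27.61]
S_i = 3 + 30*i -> [3, 33, 63, 93, 123]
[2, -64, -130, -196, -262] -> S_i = 2 + -66*i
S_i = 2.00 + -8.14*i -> [2.0, -6.14, -14.28, -22.42, -30.56]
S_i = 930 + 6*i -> [930, 936, 942, 948, 954]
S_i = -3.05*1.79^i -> [-3.05, -5.46, -9.77, -17.49, -31.31]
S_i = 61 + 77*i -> [61, 138, 215, 292, 369]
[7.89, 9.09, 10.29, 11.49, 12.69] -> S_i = 7.89 + 1.20*i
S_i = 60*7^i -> [60, 420, 2940, 20580, 144060]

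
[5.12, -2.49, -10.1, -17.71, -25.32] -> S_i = 5.12 + -7.61*i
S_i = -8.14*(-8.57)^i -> [-8.14, 69.76, -597.84, 5123.5, -43908.41]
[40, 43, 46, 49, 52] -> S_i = 40 + 3*i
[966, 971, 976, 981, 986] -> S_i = 966 + 5*i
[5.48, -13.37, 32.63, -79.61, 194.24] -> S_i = 5.48*(-2.44)^i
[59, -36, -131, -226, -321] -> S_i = 59 + -95*i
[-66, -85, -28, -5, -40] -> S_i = Random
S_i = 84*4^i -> [84, 336, 1344, 5376, 21504]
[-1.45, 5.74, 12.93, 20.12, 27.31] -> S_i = -1.45 + 7.19*i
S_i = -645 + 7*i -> [-645, -638, -631, -624, -617]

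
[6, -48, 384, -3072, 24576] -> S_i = 6*-8^i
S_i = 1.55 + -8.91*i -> [1.55, -7.36, -16.27, -25.18, -34.09]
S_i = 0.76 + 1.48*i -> [0.76, 2.24, 3.72, 5.2, 6.68]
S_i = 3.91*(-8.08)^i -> [3.91, -31.59, 255.27, -2062.58, 16665.65]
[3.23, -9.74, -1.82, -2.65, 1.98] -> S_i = Random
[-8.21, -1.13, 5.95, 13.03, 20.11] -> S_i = -8.21 + 7.08*i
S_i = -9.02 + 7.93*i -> [-9.02, -1.09, 6.84, 14.77, 22.7]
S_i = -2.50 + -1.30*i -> [-2.5, -3.8, -5.1, -6.4, -7.7]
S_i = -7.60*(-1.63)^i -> [-7.6, 12.39, -20.19, 32.91, -53.65]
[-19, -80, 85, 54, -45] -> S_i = Random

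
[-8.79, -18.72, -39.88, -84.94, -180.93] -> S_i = -8.79*2.13^i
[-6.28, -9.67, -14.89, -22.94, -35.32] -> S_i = -6.28*1.54^i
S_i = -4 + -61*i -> [-4, -65, -126, -187, -248]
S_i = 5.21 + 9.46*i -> [5.21, 14.67, 24.13, 33.59, 43.05]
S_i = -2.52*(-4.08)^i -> [-2.52, 10.28, -41.95, 171.15, -698.3]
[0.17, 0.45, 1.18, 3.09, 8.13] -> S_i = 0.17*2.63^i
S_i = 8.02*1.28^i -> [8.02, 10.27, 13.14, 16.82, 21.53]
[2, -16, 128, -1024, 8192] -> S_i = 2*-8^i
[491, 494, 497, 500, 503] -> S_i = 491 + 3*i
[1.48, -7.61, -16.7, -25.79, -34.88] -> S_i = 1.48 + -9.09*i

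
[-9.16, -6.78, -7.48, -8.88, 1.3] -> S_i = Random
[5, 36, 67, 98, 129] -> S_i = 5 + 31*i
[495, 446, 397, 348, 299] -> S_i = 495 + -49*i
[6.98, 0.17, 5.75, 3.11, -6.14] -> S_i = Random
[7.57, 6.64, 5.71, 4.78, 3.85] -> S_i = 7.57 + -0.93*i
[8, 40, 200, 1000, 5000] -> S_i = 8*5^i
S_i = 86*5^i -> [86, 430, 2150, 10750, 53750]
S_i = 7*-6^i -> [7, -42, 252, -1512, 9072]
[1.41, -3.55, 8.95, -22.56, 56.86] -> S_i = 1.41*(-2.52)^i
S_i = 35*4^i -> [35, 140, 560, 2240, 8960]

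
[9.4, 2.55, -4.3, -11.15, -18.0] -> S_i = 9.40 + -6.85*i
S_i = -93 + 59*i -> [-93, -34, 25, 84, 143]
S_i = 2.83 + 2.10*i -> [2.83, 4.93, 7.03, 9.13, 11.23]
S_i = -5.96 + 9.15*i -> [-5.96, 3.19, 12.34, 21.49, 30.64]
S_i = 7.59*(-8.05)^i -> [7.59, -61.1, 491.85, -3959.4, 31873.17]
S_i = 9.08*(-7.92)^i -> [9.08, -71.91, 569.56, -4510.88, 35726.18]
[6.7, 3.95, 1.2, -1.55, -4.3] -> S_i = 6.70 + -2.75*i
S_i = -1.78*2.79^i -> [-1.78, -4.97, -13.86, -38.66, -107.85]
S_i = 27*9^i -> [27, 243, 2187, 19683, 177147]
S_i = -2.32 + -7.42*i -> [-2.32, -9.74, -17.16, -24.58, -32.0]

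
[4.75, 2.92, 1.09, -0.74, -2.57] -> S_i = 4.75 + -1.83*i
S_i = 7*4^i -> [7, 28, 112, 448, 1792]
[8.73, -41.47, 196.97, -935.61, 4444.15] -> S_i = 8.73*(-4.75)^i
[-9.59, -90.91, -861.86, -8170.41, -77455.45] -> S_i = -9.59*9.48^i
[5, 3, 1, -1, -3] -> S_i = 5 + -2*i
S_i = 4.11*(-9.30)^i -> [4.11, -38.22, 355.47, -3305.91, 30744.94]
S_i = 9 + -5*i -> [9, 4, -1, -6, -11]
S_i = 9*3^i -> [9, 27, 81, 243, 729]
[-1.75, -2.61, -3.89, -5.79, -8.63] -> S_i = -1.75*1.49^i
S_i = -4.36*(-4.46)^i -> [-4.36, 19.45, -86.73, 386.8, -1725.15]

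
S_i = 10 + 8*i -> [10, 18, 26, 34, 42]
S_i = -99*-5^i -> [-99, 495, -2475, 12375, -61875]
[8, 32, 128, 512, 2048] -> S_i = 8*4^i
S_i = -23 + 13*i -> [-23, -10, 3, 16, 29]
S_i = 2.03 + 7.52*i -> [2.03, 9.55, 17.07, 24.59, 32.11]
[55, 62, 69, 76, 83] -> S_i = 55 + 7*i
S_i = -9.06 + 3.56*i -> [-9.06, -5.5, -1.94, 1.62, 5.18]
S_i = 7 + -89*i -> [7, -82, -171, -260, -349]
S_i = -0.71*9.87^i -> [-0.71, -7.01, -69.17, -682.67, -6737.94]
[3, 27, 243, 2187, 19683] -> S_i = 3*9^i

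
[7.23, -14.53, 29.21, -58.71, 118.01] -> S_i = 7.23*(-2.01)^i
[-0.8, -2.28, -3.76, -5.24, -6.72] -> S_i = -0.80 + -1.48*i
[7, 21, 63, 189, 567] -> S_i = 7*3^i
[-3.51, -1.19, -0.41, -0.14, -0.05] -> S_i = -3.51*0.34^i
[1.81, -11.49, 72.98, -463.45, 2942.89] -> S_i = 1.81*(-6.35)^i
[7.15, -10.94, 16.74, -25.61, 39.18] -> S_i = 7.15*(-1.53)^i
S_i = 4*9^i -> [4, 36, 324, 2916, 26244]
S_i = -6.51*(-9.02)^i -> [-6.51, 58.72, -529.66, 4777.5, -43093.04]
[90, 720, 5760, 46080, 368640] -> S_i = 90*8^i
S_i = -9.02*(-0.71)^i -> [-9.02, 6.4, -4.55, 3.23, -2.29]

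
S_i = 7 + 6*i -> [7, 13, 19, 25, 31]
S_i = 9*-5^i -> [9, -45, 225, -1125, 5625]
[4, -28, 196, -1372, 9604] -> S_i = 4*-7^i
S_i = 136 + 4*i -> [136, 140, 144, 148, 152]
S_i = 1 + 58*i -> [1, 59, 117, 175, 233]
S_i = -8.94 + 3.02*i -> [-8.94, -5.92, -2.9, 0.12, 3.14]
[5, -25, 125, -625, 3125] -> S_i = 5*-5^i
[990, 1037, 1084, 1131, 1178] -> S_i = 990 + 47*i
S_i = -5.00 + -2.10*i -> [-5.0, -7.1, -9.2, -11.3, -13.4]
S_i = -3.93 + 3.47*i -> [-3.93, -0.46, 3.01, 6.48, 9.95]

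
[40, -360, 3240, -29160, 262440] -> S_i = 40*-9^i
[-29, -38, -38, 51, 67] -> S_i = Random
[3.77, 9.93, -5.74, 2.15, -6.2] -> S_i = Random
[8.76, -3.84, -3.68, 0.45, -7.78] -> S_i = Random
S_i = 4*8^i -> [4, 32, 256, 2048, 16384]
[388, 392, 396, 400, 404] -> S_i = 388 + 4*i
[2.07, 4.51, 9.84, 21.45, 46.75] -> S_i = 2.07*2.18^i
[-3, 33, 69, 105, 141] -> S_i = -3 + 36*i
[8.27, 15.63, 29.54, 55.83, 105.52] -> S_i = 8.27*1.89^i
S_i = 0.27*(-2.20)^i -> [0.27, -0.59, 1.31, -2.87, 6.32]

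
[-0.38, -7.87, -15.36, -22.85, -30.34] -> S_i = -0.38 + -7.49*i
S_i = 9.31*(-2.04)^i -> [9.31, -18.99, 38.74, -79.04, 161.24]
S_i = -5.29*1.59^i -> [-5.29, -8.41, -13.37, -21.26, -33.81]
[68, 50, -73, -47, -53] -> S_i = Random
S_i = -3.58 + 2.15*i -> [-3.58, -1.43, 0.72, 2.87, 5.02]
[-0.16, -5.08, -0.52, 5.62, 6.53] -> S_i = Random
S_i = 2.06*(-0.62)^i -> [2.06, -1.28, 0.79, -0.49, 0.3]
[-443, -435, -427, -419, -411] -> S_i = -443 + 8*i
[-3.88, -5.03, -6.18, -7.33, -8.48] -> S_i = -3.88 + -1.15*i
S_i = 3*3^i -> [3, 9, 27, 81, 243]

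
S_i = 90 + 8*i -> [90, 98, 106, 114, 122]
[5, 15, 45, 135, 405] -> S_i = 5*3^i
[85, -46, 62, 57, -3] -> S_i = Random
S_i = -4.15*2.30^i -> [-4.15, -9.54, -21.95, -50.49, -116.13]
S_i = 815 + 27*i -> [815, 842, 869, 896, 923]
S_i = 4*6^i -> [4, 24, 144, 864, 5184]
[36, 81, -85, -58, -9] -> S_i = Random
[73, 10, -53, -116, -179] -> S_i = 73 + -63*i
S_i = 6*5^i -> [6, 30, 150, 750, 3750]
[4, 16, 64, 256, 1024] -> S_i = 4*4^i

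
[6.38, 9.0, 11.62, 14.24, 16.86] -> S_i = 6.38 + 2.62*i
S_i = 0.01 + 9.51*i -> [0.01, 9.52, 19.03, 28.54, 38.05]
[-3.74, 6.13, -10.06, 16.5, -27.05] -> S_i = -3.74*(-1.64)^i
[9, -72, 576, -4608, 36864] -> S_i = 9*-8^i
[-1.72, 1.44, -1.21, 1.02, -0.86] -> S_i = -1.72*(-0.84)^i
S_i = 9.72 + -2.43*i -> [9.72, 7.29, 4.86, 2.43, 0.0]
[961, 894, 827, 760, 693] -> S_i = 961 + -67*i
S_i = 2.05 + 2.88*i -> [2.05, 4.93, 7.81, 10.69, 13.57]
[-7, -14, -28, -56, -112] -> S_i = -7*2^i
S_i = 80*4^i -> [80, 320, 1280, 5120, 20480]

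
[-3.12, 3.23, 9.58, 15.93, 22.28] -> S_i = -3.12 + 6.35*i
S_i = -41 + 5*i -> [-41, -36, -31, -26, -21]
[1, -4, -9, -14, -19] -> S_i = 1 + -5*i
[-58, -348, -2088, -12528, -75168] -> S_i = -58*6^i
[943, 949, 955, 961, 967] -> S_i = 943 + 6*i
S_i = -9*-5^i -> [-9, 45, -225, 1125, -5625]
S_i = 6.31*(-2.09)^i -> [6.31, -13.19, 27.56, -57.61, 120.4]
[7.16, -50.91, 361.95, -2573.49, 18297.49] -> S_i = 7.16*(-7.11)^i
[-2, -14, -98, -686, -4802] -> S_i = -2*7^i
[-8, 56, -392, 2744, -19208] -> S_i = -8*-7^i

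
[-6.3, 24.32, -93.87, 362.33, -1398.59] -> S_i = -6.30*(-3.86)^i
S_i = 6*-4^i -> [6, -24, 96, -384, 1536]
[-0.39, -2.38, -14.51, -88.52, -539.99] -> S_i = -0.39*6.10^i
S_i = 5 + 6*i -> [5, 11, 17, 23, 29]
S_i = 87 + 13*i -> [87, 100, 113, 126, 139]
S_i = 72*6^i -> [72, 432, 2592, 15552, 93312]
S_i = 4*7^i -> [4, 28, 196, 1372, 9604]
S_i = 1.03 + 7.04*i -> [1.03, 8.07, 15.11, 22.15, 29.19]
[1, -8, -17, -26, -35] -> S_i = 1 + -9*i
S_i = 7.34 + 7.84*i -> [7.34, 15.18, 23.02, 30.86, 38.7]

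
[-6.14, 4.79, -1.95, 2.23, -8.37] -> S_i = Random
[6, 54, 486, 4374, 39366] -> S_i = 6*9^i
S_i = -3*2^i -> [-3, -6, -12, -24, -48]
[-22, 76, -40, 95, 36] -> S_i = Random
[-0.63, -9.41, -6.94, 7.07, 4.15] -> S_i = Random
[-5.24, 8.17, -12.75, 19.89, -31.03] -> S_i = -5.24*(-1.56)^i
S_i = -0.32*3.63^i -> [-0.32, -1.16, -4.22, -15.31, -55.56]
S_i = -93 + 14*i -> [-93, -79, -65, -51, -37]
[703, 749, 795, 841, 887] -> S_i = 703 + 46*i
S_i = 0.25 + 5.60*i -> [0.25, 5.85, 11.45, 17.05, 22.65]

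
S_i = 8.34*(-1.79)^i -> [8.34, -14.93, 26.72, -47.83, 85.62]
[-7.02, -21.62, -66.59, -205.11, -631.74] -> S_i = -7.02*3.08^i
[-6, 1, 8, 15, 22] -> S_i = -6 + 7*i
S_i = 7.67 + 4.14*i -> [7.67, 11.81, 15.95, 20.09, 24.23]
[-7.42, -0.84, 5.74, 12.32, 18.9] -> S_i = -7.42 + 6.58*i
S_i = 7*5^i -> [7, 35, 175, 875, 4375]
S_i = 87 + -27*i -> [87, 60, 33, 6, -21]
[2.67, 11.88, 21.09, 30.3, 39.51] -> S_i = 2.67 + 9.21*i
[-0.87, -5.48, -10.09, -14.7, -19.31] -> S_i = -0.87 + -4.61*i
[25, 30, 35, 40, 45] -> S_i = 25 + 5*i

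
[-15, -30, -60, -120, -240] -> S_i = -15*2^i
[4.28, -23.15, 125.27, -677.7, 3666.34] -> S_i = 4.28*(-5.41)^i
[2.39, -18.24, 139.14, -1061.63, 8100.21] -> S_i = 2.39*(-7.63)^i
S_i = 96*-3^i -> [96, -288, 864, -2592, 7776]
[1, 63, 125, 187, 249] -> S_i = 1 + 62*i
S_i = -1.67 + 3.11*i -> [-1.67, 1.44, 4.55, 7.66, 10.77]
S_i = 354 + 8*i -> [354, 362, 370, 378, 386]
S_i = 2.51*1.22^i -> [2.51, 3.06, 3.74, 4.56, 5.56]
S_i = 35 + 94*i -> [35, 129, 223, 317, 411]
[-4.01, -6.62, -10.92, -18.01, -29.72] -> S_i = -4.01*1.65^i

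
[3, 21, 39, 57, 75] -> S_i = 3 + 18*i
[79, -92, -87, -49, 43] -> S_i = Random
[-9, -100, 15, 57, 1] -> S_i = Random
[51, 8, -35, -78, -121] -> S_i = 51 + -43*i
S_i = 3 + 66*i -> [3, 69, 135, 201, 267]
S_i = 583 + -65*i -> [583, 518, 453, 388, 323]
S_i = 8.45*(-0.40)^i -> [8.45, -3.38, 1.35, -0.54, 0.22]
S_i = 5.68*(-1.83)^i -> [5.68, -10.39, 19.02, -34.81, 63.7]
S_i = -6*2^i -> [-6, -12, -24, -48, -96]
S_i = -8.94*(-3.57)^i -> [-8.94, 31.92, -113.94, 406.76, -1452.15]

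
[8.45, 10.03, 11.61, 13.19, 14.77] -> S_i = 8.45 + 1.58*i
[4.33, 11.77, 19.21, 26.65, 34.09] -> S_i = 4.33 + 7.44*i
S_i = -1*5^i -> [-1, -5, -25, -125, -625]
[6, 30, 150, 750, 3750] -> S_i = 6*5^i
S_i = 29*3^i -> [29, 87, 261, 783, 2349]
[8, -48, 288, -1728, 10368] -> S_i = 8*-6^i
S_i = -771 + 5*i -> [-771, -766, -761, -756, -751]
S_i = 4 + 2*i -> [4, 6, 8, 10, 12]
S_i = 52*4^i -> [52, 208, 832, 3328, 13312]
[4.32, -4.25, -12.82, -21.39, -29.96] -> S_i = 4.32 + -8.57*i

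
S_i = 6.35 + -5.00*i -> [6.35, 1.35, -3.65, -8.65, -13.65]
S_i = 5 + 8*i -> [5, 13, 21, 29, 37]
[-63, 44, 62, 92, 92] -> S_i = Random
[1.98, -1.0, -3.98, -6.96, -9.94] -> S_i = 1.98 + -2.98*i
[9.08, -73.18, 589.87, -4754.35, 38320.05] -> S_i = 9.08*(-8.06)^i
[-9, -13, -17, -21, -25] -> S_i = -9 + -4*i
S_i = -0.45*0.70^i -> [-0.45, -0.32, -0.22, -0.15, -0.11]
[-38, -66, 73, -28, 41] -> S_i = Random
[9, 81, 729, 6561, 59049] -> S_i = 9*9^i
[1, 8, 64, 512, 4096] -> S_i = 1*8^i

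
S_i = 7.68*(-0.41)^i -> [7.68, -3.15, 1.29, -0.53, 0.22]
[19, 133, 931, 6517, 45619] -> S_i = 19*7^i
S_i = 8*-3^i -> [8, -24, 72, -216, 648]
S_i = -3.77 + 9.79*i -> [-3.77, 6.02, 15.81, 25.6, 35.39]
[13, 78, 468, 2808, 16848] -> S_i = 13*6^i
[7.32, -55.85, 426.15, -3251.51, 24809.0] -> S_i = 7.32*(-7.63)^i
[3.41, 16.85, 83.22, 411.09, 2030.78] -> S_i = 3.41*4.94^i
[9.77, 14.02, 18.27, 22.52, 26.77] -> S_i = 9.77 + 4.25*i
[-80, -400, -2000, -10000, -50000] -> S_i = -80*5^i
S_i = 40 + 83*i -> [40, 123, 206, 289, 372]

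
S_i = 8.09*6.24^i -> [8.09, 50.48, 315.01, 1965.63, 12265.55]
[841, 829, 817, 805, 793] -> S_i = 841 + -12*i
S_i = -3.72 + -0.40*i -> [-3.72, -4.12, -4.52, -4.92, -5.32]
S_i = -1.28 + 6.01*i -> [-1.28, 4.73, 10.74, 16.75, 22.76]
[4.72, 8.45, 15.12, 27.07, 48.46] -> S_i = 4.72*1.79^i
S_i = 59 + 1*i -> [59, 60, 61, 62, 63]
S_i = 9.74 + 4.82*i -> [9.74, 14.56, 19.38, 24.2, 29.02]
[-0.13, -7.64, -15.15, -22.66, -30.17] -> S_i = -0.13 + -7.51*i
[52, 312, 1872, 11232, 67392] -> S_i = 52*6^i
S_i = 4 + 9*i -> [4, 13, 22, 31, 40]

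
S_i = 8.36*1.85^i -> [8.36, 15.47, 28.61, 52.93, 97.92]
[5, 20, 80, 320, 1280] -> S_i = 5*4^i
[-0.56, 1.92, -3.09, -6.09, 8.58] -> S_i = Random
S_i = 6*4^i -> [6, 24, 96, 384, 1536]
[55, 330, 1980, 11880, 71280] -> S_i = 55*6^i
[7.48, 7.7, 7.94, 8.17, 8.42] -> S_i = 7.48*1.03^i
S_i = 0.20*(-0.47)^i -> [0.2, -0.09, 0.04, -0.02, 0.01]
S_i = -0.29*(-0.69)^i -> [-0.29, 0.2, -0.14, 0.1, -0.07]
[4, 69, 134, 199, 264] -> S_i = 4 + 65*i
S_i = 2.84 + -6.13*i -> [2.84, -3.29, -9.42, -15.55, -21.68]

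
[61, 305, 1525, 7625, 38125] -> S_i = 61*5^i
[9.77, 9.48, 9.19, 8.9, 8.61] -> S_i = 9.77 + -0.29*i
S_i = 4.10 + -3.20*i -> [4.1, 0.9, -2.3, -5.5, -8.7]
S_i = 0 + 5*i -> [0, 5, 10, 15, 20]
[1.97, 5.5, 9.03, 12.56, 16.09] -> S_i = 1.97 + 3.53*i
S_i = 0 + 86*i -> [0, 86, 172, 258, 344]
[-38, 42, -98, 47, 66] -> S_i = Random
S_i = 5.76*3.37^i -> [5.76, 19.41, 65.42, 220.45, 742.92]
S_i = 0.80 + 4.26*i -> [0.8, 5.06, 9.32, 13.58, 17.84]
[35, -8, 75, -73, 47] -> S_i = Random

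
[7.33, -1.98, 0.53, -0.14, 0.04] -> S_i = 7.33*(-0.27)^i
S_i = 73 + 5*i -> [73, 78, 83, 88, 93]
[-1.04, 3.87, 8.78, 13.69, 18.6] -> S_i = -1.04 + 4.91*i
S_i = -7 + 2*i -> [-7, -5, -3, -1, 1]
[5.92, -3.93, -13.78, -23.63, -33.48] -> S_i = 5.92 + -9.85*i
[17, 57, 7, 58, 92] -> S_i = Random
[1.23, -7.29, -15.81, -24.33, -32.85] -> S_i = 1.23 + -8.52*i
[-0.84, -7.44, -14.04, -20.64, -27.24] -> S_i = -0.84 + -6.60*i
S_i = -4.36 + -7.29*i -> [-4.36, -11.65, -18.94, -26.23, -33.52]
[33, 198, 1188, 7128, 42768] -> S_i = 33*6^i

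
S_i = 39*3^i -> [39, 117, 351, 1053, 3159]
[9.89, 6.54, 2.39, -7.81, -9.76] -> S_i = Random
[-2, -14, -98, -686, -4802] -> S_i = -2*7^i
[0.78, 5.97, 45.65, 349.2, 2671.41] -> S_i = 0.78*7.65^i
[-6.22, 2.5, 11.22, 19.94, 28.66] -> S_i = -6.22 + 8.72*i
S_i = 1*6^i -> [1, 6, 36, 216, 1296]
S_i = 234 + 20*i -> [234, 254, 274, 294, 314]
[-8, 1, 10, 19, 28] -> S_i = -8 + 9*i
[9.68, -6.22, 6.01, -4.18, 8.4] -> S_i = Random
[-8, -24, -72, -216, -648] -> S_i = -8*3^i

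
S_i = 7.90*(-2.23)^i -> [7.9, -17.62, 39.29, -87.61, 195.36]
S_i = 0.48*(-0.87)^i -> [0.48, -0.42, 0.36, -0.32, 0.27]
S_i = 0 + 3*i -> [0, 3, 6, 9, 12]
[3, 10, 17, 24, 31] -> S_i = 3 + 7*i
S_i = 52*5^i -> [52, 260, 1300, 6500, 32500]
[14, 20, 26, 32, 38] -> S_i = 14 + 6*i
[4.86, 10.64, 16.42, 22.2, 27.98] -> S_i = 4.86 + 5.78*i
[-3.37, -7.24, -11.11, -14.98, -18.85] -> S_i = -3.37 + -3.87*i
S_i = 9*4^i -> [9, 36, 144, 576, 2304]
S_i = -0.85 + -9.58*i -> [-0.85, -10.43, -20.01, -29.59, -39.17]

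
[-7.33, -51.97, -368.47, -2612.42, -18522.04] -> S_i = -7.33*7.09^i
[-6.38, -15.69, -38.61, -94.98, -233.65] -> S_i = -6.38*2.46^i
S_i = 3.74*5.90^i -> [3.74, 22.07, 130.19, 768.12, 4531.89]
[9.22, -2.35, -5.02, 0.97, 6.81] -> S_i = Random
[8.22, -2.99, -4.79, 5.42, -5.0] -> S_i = Random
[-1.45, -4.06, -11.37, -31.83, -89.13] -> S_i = -1.45*2.80^i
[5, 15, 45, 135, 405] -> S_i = 5*3^i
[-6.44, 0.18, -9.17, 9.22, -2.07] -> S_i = Random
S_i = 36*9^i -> [36, 324, 2916, 26244, 236196]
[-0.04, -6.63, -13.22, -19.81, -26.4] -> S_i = -0.04 + -6.59*i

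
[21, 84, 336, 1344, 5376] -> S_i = 21*4^i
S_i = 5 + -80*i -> [5, -75, -155, -235, -315]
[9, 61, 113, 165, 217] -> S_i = 9 + 52*i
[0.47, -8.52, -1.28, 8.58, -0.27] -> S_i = Random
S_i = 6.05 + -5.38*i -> [6.05, 0.67, -4.71, -10.09, -15.47]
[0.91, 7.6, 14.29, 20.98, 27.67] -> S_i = 0.91 + 6.69*i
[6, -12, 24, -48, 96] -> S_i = 6*-2^i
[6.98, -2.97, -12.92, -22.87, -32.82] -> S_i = 6.98 + -9.95*i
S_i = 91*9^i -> [91, 819, 7371, 66339, 597051]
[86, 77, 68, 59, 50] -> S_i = 86 + -9*i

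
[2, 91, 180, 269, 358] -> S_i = 2 + 89*i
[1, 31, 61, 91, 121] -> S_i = 1 + 30*i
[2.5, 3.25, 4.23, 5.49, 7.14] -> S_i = 2.50*1.30^i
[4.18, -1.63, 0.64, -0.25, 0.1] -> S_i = 4.18*(-0.39)^i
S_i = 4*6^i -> [4, 24, 144, 864, 5184]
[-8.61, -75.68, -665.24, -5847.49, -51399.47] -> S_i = -8.61*8.79^i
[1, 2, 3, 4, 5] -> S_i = 1 + 1*i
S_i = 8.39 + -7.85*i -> [8.39, 0.54, -7.31, -15.16, -23.01]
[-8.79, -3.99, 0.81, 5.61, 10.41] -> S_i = -8.79 + 4.80*i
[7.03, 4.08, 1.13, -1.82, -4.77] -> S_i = 7.03 + -2.95*i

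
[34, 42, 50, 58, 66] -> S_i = 34 + 8*i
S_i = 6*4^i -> [6, 24, 96, 384, 1536]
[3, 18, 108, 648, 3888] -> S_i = 3*6^i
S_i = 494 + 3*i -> [494, 497, 500, 503, 506]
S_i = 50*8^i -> [50, 400, 3200, 25600, 204800]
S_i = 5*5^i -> [5, 25, 125, 625, 3125]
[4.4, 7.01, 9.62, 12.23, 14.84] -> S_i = 4.40 + 2.61*i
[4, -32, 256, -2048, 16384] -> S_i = 4*-8^i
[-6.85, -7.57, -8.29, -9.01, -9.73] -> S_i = -6.85 + -0.72*i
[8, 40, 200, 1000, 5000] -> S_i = 8*5^i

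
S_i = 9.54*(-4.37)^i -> [9.54, -41.69, 182.18, -796.15, 3479.16]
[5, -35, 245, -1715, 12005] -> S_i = 5*-7^i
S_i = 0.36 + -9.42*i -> [0.36, -9.06, -18.48, -27.9, -37.32]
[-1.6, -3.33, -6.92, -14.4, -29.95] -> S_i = -1.60*2.08^i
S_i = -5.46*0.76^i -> [-5.46, -4.15, -3.15, -2.4, -1.82]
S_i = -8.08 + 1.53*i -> [-8.08, -6.55, -5.02, -3.49, -1.96]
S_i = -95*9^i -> [-95, -855, -7695, -69255, -623295]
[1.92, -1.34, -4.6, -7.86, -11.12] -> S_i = 1.92 + -3.26*i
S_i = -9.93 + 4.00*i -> [-9.93, -5.93, -1.93, 2.07, 6.07]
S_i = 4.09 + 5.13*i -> [4.09, 9.22, 14.35, 19.48, 24.61]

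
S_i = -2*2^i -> [-2, -4, -8, -16, -32]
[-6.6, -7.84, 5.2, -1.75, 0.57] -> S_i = Random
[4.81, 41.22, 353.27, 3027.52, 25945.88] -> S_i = 4.81*8.57^i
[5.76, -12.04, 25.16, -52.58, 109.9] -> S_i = 5.76*(-2.09)^i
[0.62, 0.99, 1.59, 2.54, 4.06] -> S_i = 0.62*1.60^i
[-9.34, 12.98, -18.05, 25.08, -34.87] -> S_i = -9.34*(-1.39)^i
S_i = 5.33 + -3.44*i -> [5.33, 1.89, -1.55, -4.99, -8.43]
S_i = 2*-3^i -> [2, -6, 18, -54, 162]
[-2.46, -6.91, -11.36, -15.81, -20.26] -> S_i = -2.46 + -4.45*i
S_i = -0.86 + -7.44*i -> [-0.86, -8.3, -15.74, -23.18, -30.62]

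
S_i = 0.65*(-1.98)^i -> [0.65, -1.29, 2.55, -5.05, 9.99]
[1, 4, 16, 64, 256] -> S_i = 1*4^i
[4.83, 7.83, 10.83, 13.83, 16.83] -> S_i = 4.83 + 3.00*i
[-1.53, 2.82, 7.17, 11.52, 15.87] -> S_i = -1.53 + 4.35*i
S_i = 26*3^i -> [26, 78, 234, 702, 2106]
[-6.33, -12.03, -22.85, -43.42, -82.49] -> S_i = -6.33*1.90^i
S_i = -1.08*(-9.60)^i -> [-1.08, 10.37, -99.53, 955.51, -9172.94]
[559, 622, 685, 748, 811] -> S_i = 559 + 63*i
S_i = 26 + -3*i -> [26, 23, 20, 17, 14]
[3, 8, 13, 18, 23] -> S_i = 3 + 5*i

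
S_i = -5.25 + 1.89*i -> [-5.25, -3.36, -1.47, 0.42, 2.31]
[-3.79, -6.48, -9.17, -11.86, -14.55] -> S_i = -3.79 + -2.69*i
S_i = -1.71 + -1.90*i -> [-1.71, -3.61, -5.51, -7.41, -9.31]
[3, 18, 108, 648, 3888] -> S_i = 3*6^i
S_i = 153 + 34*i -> [153, 187, 221, 255, 289]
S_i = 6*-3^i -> [6, -18, 54, -162, 486]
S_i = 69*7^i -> [69, 483, 3381, 23667, 165669]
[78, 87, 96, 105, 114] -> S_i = 78 + 9*i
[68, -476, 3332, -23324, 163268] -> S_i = 68*-7^i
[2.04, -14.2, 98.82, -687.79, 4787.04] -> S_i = 2.04*(-6.96)^i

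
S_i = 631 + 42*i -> [631, 673, 715, 757, 799]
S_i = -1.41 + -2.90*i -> [-1.41, -4.31, -7.21, -10.11, -13.01]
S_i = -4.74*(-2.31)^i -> [-4.74, 10.95, -25.29, 58.43, -134.97]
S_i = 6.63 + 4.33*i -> [6.63, 10.96, 15.29, 19.62, 23.95]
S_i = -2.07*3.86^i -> [-2.07, -7.99, -30.84, -119.05, -459.54]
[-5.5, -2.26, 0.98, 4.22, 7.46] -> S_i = -5.50 + 3.24*i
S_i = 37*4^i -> [37, 148, 592, 2368, 9472]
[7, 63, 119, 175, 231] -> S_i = 7 + 56*i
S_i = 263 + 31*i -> [263, 294, 325, 356, 387]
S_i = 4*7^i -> [4, 28, 196, 1372, 9604]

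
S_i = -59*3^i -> [-59, -177, -531, -1593, -4779]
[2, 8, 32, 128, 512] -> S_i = 2*4^i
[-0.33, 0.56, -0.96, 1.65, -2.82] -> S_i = -0.33*(-1.71)^i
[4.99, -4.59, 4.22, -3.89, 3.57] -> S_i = 4.99*(-0.92)^i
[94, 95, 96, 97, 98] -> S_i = 94 + 1*i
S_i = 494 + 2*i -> [494, 496, 498, 500, 502]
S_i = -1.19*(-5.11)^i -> [-1.19, 6.08, -31.07, 158.79, -811.39]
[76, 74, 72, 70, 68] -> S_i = 76 + -2*i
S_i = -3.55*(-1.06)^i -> [-3.55, 3.76, -3.99, 4.23, -4.48]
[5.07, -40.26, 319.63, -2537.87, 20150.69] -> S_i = 5.07*(-7.94)^i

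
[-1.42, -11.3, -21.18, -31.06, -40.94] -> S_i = -1.42 + -9.88*i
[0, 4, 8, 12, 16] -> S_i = 0 + 4*i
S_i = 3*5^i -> [3, 15, 75, 375, 1875]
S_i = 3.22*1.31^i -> [3.22, 4.22, 5.53, 7.24, 9.48]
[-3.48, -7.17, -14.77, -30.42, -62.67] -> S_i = -3.48*2.06^i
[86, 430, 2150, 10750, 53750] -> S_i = 86*5^i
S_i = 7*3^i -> [7, 21, 63, 189, 567]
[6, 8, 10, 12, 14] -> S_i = 6 + 2*i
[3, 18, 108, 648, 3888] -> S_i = 3*6^i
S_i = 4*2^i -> [4, 8, 16, 32, 64]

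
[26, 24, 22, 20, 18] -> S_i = 26 + -2*i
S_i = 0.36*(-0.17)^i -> [0.36, -0.06, 0.01, -0.0, 0.0]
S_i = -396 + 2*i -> [-396, -394, -392, -390, -388]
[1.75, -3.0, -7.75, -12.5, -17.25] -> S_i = 1.75 + -4.75*i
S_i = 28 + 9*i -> [28, 37, 46, 55, 64]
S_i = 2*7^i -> [2, 14, 98, 686, 4802]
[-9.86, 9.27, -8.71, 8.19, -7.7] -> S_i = -9.86*(-0.94)^i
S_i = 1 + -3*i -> [1, -2, -5, -8, -11]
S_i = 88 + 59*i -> [88, 147, 206, 265, 324]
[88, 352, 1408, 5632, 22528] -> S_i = 88*4^i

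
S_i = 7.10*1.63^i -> [7.1, 11.57, 18.86, 30.75, 50.12]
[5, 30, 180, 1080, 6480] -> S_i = 5*6^i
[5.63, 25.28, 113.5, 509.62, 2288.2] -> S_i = 5.63*4.49^i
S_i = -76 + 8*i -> [-76, -68, -60, -52, -44]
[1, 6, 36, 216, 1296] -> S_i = 1*6^i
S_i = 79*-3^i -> [79, -237, 711, -2133, 6399]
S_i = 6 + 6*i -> [6, 12, 18, 24, 30]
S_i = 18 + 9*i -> [18, 27, 36, 45, 54]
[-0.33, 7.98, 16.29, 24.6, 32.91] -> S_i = -0.33 + 8.31*i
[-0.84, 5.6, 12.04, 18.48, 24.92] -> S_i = -0.84 + 6.44*i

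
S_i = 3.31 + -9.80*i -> [3.31, -6.49, -16.29, -26.09, -35.89]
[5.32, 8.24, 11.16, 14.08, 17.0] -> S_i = 5.32 + 2.92*i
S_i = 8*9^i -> [8, 72, 648, 5832, 52488]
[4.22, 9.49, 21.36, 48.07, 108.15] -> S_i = 4.22*2.25^i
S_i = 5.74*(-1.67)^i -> [5.74, -9.59, 16.01, -26.73, 44.65]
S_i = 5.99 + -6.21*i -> [5.99, -0.22, -6.43, -12.64, -18.85]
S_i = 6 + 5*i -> [6, 11, 16, 21, 26]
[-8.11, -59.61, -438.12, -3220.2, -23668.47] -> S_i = -8.11*7.35^i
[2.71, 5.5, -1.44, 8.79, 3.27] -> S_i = Random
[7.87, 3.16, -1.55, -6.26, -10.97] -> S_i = 7.87 + -4.71*i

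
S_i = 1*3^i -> [1, 3, 9, 27, 81]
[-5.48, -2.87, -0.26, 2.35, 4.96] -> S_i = -5.48 + 2.61*i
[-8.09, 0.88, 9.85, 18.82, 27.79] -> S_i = -8.09 + 8.97*i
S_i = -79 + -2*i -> [-79, -81, -83, -85, -87]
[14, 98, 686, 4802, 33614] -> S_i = 14*7^i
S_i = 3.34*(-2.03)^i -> [3.34, -6.78, 13.76, -27.94, 56.72]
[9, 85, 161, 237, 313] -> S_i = 9 + 76*i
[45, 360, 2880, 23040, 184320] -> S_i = 45*8^i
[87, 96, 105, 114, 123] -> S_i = 87 + 9*i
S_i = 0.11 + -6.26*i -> [0.11, -6.15, -12.41, -18.67, -24.93]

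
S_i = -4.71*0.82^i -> [-4.71, -3.86, -3.17, -2.6, -2.13]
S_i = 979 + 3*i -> [979, 982, 985, 988, 991]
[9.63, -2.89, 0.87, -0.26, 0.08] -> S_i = 9.63*(-0.30)^i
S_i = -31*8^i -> [-31, -248, -1984, -15872, -126976]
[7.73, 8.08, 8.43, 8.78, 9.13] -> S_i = 7.73 + 0.35*i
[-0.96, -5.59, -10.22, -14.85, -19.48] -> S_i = -0.96 + -4.63*i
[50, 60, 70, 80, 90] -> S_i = 50 + 10*i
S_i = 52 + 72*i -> [52, 124, 196, 268, 340]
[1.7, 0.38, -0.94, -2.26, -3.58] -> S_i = 1.70 + -1.32*i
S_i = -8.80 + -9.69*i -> [-8.8, -18.49, -28.18, -37.87, -47.56]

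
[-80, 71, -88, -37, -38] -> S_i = Random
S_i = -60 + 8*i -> [-60, -52, -44, -36, -28]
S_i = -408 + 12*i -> [-408, -396, -384, -372, -360]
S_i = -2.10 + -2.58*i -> [-2.1, -4.68, -7.26, -9.84, -12.42]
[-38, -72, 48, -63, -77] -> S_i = Random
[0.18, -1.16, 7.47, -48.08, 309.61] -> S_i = 0.18*(-6.44)^i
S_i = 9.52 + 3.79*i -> [9.52, 13.31, 17.1, 20.89, 24.68]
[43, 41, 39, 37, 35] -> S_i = 43 + -2*i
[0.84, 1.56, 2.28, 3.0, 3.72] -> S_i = 0.84 + 0.72*i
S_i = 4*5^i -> [4, 20, 100, 500, 2500]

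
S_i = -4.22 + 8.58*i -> [-4.22, 4.36, 12.94, 21.52, 30.1]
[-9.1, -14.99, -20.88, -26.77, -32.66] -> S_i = -9.10 + -5.89*i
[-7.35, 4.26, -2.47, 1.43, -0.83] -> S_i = -7.35*(-0.58)^i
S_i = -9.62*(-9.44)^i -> [-9.62, 90.81, -857.27, 8092.66, -76394.67]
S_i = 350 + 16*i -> [350, 366, 382, 398, 414]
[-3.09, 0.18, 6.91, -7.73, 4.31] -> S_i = Random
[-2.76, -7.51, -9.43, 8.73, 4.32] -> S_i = Random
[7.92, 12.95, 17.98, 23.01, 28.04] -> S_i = 7.92 + 5.03*i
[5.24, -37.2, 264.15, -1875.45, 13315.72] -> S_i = 5.24*(-7.10)^i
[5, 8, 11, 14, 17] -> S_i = 5 + 3*i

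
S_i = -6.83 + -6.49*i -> [-6.83, -13.32, -19.81, -26.3, -32.79]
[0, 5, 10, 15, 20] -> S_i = 0 + 5*i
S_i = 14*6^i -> [14, 84, 504, 3024, 18144]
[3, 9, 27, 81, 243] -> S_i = 3*3^i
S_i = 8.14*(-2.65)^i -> [8.14, -21.57, 57.16, -151.48, 401.43]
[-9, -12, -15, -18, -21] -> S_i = -9 + -3*i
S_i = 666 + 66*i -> [666, 732, 798, 864, 930]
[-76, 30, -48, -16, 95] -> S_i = Random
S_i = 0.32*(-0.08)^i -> [0.32, -0.03, 0.0, -0.0, 0.0]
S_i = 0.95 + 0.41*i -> [0.95, 1.36, 1.77, 2.18, 2.59]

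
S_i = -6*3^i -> [-6, -18, -54, -162, -486]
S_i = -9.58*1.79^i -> [-9.58, -17.15, -30.7, -54.94, -98.35]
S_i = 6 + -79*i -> [6, -73, -152, -231, -310]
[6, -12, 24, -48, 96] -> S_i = 6*-2^i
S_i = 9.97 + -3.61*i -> [9.97, 6.36, 2.75, -0.86, -4.47]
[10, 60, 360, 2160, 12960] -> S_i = 10*6^i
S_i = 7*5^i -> [7, 35, 175, 875, 4375]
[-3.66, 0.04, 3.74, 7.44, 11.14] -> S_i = -3.66 + 3.70*i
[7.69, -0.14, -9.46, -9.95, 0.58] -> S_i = Random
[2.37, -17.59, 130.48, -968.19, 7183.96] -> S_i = 2.37*(-7.42)^i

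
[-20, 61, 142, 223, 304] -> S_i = -20 + 81*i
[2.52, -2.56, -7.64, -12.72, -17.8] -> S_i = 2.52 + -5.08*i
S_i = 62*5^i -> [62, 310, 1550, 7750, 38750]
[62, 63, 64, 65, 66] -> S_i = 62 + 1*i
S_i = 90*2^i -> [90, 180, 360, 720, 1440]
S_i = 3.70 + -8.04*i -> [3.7, -4.34, -12.38, -20.42, -28.46]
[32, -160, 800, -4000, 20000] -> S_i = 32*-5^i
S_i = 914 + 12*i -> [914, 926, 938, 950, 962]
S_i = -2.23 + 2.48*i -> [-2.23, 0.25, 2.73, 5.21, 7.69]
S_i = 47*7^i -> [47, 329, 2303, 16121, 112847]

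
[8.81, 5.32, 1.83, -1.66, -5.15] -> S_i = 8.81 + -3.49*i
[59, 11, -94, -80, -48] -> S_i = Random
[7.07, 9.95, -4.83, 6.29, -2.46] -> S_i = Random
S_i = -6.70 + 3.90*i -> [-6.7, -2.8, 1.1, 5.0, 8.9]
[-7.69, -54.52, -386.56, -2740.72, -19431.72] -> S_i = -7.69*7.09^i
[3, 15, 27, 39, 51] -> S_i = 3 + 12*i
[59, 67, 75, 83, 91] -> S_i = 59 + 8*i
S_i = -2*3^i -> [-2, -6, -18, -54, -162]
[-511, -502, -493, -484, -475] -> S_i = -511 + 9*i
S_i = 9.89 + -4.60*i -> [9.89, 5.29, 0.69, -3.91, -8.51]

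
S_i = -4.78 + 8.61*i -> [-4.78, 3.83, 12.44, 21.05, 29.66]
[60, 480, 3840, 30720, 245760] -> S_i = 60*8^i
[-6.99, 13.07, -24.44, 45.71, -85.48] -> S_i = -6.99*(-1.87)^i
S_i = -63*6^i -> [-63, -378, -2268, -13608, -81648]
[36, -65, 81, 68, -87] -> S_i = Random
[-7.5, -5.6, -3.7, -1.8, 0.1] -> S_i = -7.50 + 1.90*i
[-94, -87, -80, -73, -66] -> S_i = -94 + 7*i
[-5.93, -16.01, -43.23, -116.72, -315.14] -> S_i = -5.93*2.70^i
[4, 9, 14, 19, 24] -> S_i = 4 + 5*i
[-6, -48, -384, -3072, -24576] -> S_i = -6*8^i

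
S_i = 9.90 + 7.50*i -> [9.9, 17.4, 24.9, 32.4, 39.9]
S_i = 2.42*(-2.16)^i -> [2.42, -5.23, 11.29, -24.39, 52.68]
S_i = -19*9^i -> [-19, -171, -1539, -13851, -124659]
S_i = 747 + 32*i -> [747, 779, 811, 843, 875]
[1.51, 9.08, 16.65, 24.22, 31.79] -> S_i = 1.51 + 7.57*i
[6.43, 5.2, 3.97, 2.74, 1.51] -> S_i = 6.43 + -1.23*i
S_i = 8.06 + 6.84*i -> [8.06, 14.9, 21.74, 28.58, 35.42]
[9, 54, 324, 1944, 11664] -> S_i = 9*6^i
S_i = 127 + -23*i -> [127, 104, 81, 58, 35]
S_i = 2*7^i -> [2, 14, 98, 686, 4802]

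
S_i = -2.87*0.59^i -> [-2.87, -1.69, -1.0, -0.59, -0.35]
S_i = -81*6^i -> [-81, -486, -2916, -17496, -104976]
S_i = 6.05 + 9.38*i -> [6.05, 15.43, 24.81, 34.19, 43.57]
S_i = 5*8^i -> [5, 40, 320, 2560, 20480]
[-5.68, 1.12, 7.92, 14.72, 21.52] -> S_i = -5.68 + 6.80*i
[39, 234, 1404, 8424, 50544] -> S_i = 39*6^i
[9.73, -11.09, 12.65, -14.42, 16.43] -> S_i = 9.73*(-1.14)^i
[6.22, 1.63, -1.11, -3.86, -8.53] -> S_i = Random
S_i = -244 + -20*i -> [-244, -264, -284, -304, -324]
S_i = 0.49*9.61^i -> [0.49, 4.71, 45.25, 434.88, 4179.17]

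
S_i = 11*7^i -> [11, 77, 539, 3773, 26411]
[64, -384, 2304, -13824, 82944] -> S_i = 64*-6^i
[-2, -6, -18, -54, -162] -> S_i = -2*3^i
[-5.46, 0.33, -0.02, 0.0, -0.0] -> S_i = -5.46*(-0.06)^i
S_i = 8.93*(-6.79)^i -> [8.93, -60.63, 411.71, -2795.51, 18981.5]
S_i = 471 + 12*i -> [471, 483, 495, 507, 519]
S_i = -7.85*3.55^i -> [-7.85, -27.87, -98.93, -351.2, -1246.76]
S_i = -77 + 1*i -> [-77, -76, -75, -74, -73]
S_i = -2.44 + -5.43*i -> [-2.44, -7.87, -13.3, -18.73, -24.16]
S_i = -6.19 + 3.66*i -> [-6.19, -2.53, 1.13, 4.79, 8.45]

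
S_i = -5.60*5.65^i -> [-5.6, -31.64, -178.77, -1010.03, -5706.66]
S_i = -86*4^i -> [-86, -344, -1376, -5504, -22016]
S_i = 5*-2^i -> [5, -10, 20, -40, 80]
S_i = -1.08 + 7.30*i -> [-1.08, 6.22, 13.52, 20.82, 28.12]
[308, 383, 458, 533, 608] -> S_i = 308 + 75*i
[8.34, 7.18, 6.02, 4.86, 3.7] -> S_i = 8.34 + -1.16*i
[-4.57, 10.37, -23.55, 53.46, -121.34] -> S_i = -4.57*(-2.27)^i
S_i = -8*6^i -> [-8, -48, -288, -1728, -10368]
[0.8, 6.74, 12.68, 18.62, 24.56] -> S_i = 0.80 + 5.94*i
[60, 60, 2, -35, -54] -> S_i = Random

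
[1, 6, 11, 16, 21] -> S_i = 1 + 5*i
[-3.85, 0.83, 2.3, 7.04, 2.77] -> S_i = Random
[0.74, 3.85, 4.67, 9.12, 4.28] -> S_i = Random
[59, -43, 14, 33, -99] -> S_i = Random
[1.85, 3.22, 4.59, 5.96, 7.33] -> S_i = 1.85 + 1.37*i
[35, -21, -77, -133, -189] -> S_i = 35 + -56*i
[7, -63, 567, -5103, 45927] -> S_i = 7*-9^i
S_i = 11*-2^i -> [11, -22, 44, -88, 176]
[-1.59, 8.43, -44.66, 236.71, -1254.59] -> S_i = -1.59*(-5.30)^i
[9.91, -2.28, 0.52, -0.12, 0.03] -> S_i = 9.91*(-0.23)^i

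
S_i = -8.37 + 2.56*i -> [-8.37, -5.81, -3.25, -0.69, 1.87]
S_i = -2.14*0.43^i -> [-2.14, -0.92, -0.4, -0.17, -0.07]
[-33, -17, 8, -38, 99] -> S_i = Random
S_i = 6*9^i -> [6, 54, 486, 4374, 39366]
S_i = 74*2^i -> [74, 148, 296, 592, 1184]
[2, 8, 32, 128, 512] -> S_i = 2*4^i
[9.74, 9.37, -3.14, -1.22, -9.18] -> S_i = Random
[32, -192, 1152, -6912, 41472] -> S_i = 32*-6^i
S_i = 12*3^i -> [12, 36, 108, 324, 972]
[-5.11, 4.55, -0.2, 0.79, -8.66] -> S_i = Random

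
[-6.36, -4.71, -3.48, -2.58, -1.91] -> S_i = -6.36*0.74^i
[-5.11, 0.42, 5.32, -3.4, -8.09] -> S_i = Random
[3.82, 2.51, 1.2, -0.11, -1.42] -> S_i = 3.82 + -1.31*i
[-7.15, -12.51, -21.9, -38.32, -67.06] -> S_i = -7.15*1.75^i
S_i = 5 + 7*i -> [5, 12, 19, 26, 33]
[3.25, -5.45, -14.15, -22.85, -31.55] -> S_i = 3.25 + -8.70*i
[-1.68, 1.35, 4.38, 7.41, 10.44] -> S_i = -1.68 + 3.03*i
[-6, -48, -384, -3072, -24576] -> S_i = -6*8^i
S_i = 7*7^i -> [7, 49, 343, 2401, 16807]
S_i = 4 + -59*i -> [4, -55, -114, -173, -232]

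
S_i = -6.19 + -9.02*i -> [-6.19, -15.21, -24.23, -33.25, -42.27]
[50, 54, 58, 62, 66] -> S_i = 50 + 4*i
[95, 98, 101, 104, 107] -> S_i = 95 + 3*i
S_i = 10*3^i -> [10, 30, 90, 270, 810]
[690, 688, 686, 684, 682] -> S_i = 690 + -2*i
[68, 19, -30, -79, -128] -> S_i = 68 + -49*i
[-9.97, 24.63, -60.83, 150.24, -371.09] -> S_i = -9.97*(-2.47)^i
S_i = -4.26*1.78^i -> [-4.26, -7.58, -13.5, -24.03, -42.77]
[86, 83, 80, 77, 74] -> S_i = 86 + -3*i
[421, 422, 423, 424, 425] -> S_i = 421 + 1*i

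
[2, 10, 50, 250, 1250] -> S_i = 2*5^i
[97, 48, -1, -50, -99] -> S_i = 97 + -49*i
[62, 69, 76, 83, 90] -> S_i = 62 + 7*i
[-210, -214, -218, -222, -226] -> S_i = -210 + -4*i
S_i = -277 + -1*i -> [-277, -278, -279, -280, -281]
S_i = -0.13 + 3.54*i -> [-0.13, 3.41, 6.95, 10.49, 14.03]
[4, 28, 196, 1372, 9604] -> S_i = 4*7^i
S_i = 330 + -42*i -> [330, 288, 246, 204, 162]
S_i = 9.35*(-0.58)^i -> [9.35, -5.42, 3.15, -1.82, 1.06]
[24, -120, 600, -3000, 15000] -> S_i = 24*-5^i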